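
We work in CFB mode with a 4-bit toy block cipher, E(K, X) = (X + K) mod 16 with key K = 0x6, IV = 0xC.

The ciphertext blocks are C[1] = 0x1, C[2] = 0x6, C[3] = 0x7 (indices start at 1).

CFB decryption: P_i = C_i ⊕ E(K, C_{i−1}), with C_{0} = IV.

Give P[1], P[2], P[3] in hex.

P[1] = 0x3, P[2] = 0x1, P[3] = 0xB

P[1]: E(K, 0xC) = 0x2; 0x1 ⊕ 0x2 = 0x3.
P[2]: E(K, 0x1) = 0x7; 0x6 ⊕ 0x7 = 0x1.
P[3]: E(K, 0x6) = 0xC; 0x7 ⊕ 0xC = 0xB.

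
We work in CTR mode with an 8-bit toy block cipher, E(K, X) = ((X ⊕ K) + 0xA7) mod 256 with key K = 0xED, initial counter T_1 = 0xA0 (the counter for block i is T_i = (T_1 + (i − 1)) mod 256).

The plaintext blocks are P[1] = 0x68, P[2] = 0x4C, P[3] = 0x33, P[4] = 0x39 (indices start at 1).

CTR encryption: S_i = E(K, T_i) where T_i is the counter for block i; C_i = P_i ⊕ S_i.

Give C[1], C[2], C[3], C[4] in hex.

C[1] = 0x9C, C[2] = 0xBF, C[3] = 0xC5, C[4] = 0xCC

C[1]: T = 0xA0, S = E(K, T) = 0xF4; 0x68 ⊕ 0xF4 = 0x9C.
C[2]: T = 0xA1, S = E(K, T) = 0xF3; 0x4C ⊕ 0xF3 = 0xBF.
C[3]: T = 0xA2, S = E(K, T) = 0xF6; 0x33 ⊕ 0xF6 = 0xC5.
C[4]: T = 0xA3, S = E(K, T) = 0xF5; 0x39 ⊕ 0xF5 = 0xCC.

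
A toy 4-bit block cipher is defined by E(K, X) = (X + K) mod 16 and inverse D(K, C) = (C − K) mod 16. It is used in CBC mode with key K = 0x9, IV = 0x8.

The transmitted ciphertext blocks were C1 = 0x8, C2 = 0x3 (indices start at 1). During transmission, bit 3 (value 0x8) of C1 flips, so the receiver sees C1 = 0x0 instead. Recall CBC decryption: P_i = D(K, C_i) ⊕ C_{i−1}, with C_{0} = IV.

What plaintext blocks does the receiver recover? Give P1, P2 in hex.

P1 = 0xF, P2 = 0xA

Only C1 changed, to 0x0. In CBC, a change in C_i garbles P_i and flips the same bit in P_{i+1}. Decrypting the received ciphertext:
P1: D(K, 0x0) = 0x7; 0x7 ⊕ 0x8 = 0xF.
P2: D(K, 0x3) = 0xA; 0xA ⊕ 0x0 = 0xA.
Blocks that differ from the original plaintext: P1, P2.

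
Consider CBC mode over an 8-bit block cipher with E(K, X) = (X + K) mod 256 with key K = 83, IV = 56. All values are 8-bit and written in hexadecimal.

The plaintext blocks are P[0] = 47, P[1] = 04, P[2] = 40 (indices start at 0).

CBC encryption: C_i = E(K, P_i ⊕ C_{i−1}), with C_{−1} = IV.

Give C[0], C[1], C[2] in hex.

C[0] = 94, C[1] = 13, C[2] = D6

C[0]: P[0] ⊕ 56 = 11; E(K, 11) = 94.
C[1]: P[1] ⊕ 94 = 90; E(K, 90) = 13.
C[2]: P[2] ⊕ 13 = 53; E(K, 53) = D6.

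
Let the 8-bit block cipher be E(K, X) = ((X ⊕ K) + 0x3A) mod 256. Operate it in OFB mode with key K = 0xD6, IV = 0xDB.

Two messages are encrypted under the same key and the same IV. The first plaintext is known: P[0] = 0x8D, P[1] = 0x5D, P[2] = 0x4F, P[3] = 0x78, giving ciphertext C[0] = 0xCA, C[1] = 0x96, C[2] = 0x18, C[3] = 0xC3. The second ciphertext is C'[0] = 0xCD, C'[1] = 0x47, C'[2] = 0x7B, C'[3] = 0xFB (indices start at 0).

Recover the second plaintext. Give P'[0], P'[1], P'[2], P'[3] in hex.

P'[0] = 0x8A, P'[1] = 0x8C, P'[2] = 0x2C, P'[3] = 0x40

In OFB with a reused IV, both messages share the same keystream S_i, so C_i ⊕ C'_i = P_i ⊕ P'_i and thus P'_i = P_i ⊕ C_i ⊕ C'_i.
P'[0]: 0x8D ⊕ 0xCA ⊕ 0xCD = 0x8A.
P'[1]: 0x5D ⊕ 0x96 ⊕ 0x47 = 0x8C.
P'[2]: 0x4F ⊕ 0x18 ⊕ 0x7B = 0x2C.
P'[3]: 0x78 ⊕ 0xC3 ⊕ 0xFB = 0x40.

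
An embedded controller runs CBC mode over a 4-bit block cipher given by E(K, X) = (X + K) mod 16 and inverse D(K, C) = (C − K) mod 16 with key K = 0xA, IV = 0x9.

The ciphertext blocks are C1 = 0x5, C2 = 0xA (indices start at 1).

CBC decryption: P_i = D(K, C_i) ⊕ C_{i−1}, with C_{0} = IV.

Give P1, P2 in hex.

P1: D(K, 0x5) = 0xB; 0xB ⊕ 0x9 = 0x2.
P2: D(K, 0xA) = 0x0; 0x0 ⊕ 0x5 = 0x5.

P1 = 0x2, P2 = 0x5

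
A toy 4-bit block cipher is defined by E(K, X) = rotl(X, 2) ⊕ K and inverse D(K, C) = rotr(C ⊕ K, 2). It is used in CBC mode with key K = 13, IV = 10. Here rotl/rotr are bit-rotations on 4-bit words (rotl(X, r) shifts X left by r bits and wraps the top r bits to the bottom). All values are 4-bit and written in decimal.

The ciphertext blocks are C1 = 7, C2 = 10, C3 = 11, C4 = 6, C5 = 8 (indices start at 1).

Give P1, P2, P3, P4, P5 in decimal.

P1 = 0, P2 = 10, P3 = 3, P4 = 5, P5 = 3

CBC decryption: P_i = D(K, C_i) ⊕ C_{i−1}, with C_{0} = IV.
P1: D(K, 7) = 10; 10 ⊕ 10 = 0.
P2: D(K, 10) = 13; 13 ⊕ 7 = 10.
P3: D(K, 11) = 9; 9 ⊕ 10 = 3.
P4: D(K, 6) = 14; 14 ⊕ 11 = 5.
P5: D(K, 8) = 5; 5 ⊕ 6 = 3.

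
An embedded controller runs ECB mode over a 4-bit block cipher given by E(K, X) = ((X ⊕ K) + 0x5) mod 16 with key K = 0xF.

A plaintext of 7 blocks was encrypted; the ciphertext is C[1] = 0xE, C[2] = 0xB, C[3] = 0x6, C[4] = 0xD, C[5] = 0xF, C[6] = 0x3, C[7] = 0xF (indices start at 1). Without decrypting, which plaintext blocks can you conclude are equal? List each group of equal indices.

ECB encrypts each block independently with the same key, so equal ciphertext blocks imply equal plaintext blocks.
C[5] = C[7] = 0xF, so P[5] = P[7].

P[5] = P[7]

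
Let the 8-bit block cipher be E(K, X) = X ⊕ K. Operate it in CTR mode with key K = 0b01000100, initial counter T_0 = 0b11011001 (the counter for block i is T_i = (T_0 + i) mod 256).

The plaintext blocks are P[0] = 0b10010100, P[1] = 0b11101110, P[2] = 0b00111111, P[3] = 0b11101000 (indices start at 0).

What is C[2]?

C[2] = 0b10100000

CTR encryption: S_i = E(K, T_i) where T_i is the counter for block i; C_i = P_i ⊕ S_i.
C[0]: T = 0b11011001, S = E(K, T) = 0b10011101; 0b10010100 ⊕ 0b10011101 = 0b00001001.
C[1]: T = 0b11011010, S = E(K, T) = 0b10011110; 0b11101110 ⊕ 0b10011110 = 0b01110000.
C[2]: T = 0b11011011, S = E(K, T) = 0b10011111; 0b00111111 ⊕ 0b10011111 = 0b10100000.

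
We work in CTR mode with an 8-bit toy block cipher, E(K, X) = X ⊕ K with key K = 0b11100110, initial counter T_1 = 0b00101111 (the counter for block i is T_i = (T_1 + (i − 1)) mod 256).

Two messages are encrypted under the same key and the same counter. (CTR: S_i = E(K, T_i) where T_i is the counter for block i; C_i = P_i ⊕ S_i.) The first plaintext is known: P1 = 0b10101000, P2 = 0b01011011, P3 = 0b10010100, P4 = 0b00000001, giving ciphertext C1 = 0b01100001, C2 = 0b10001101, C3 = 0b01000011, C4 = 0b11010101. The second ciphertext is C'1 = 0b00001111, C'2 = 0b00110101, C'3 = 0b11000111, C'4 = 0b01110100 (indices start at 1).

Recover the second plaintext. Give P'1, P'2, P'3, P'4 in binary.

P'1 = 0b11000110, P'2 = 0b11100011, P'3 = 0b00010000, P'4 = 0b10100000

In CTR with a reused counter, both messages share the same keystream S_i, so C_i ⊕ C'_i = P_i ⊕ P'_i and thus P'_i = P_i ⊕ C_i ⊕ C'_i.
P'1: 0b10101000 ⊕ 0b01100001 ⊕ 0b00001111 = 0b11000110.
P'2: 0b01011011 ⊕ 0b10001101 ⊕ 0b00110101 = 0b11100011.
P'3: 0b10010100 ⊕ 0b01000011 ⊕ 0b11000111 = 0b00010000.
P'4: 0b00000001 ⊕ 0b11010101 ⊕ 0b01110100 = 0b10100000.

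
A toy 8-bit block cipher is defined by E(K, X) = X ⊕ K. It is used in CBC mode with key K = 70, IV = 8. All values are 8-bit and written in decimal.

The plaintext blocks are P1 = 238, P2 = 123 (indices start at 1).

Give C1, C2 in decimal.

CBC encryption: C_i = E(K, P_i ⊕ C_{i−1}), with C_{0} = IV.
C1: P1 ⊕ 8 = 230; E(K, 230) = 160.
C2: P2 ⊕ 160 = 219; E(K, 219) = 157.

C1 = 160, C2 = 157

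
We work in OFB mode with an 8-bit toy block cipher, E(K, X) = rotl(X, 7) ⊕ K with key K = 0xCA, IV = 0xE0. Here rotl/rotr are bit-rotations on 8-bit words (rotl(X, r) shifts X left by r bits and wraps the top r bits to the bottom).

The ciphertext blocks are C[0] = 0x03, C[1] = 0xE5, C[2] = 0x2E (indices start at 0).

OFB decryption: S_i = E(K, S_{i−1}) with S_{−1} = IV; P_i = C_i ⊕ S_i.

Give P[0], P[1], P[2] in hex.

P[0] = 0xB9, P[1] = 0x72, P[2] = 0x2F

P[0]: S = E(K, 0xE0) = 0xBA; 0x03 ⊕ 0xBA = 0xB9.
P[1]: S = E(K, 0xBA) = 0x97; 0xE5 ⊕ 0x97 = 0x72.
P[2]: S = E(K, 0x97) = 0x01; 0x2E ⊕ 0x01 = 0x2F.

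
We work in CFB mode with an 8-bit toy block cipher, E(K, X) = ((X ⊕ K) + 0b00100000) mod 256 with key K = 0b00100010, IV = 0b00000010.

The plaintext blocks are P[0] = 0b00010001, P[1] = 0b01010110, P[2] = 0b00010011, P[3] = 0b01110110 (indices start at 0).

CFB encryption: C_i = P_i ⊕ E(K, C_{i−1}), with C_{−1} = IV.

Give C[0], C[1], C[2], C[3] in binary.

C[0]: E(K, 0b00000010) = 0b01000000; 0b00010001 ⊕ 0b01000000 = 0b01010001.
C[1]: E(K, 0b01010001) = 0b10010011; 0b01010110 ⊕ 0b10010011 = 0b11000101.
C[2]: E(K, 0b11000101) = 0b00000111; 0b00010011 ⊕ 0b00000111 = 0b00010100.
C[3]: E(K, 0b00010100) = 0b01010110; 0b01110110 ⊕ 0b01010110 = 0b00100000.

C[0] = 0b01010001, C[1] = 0b11000101, C[2] = 0b00010100, C[3] = 0b00100000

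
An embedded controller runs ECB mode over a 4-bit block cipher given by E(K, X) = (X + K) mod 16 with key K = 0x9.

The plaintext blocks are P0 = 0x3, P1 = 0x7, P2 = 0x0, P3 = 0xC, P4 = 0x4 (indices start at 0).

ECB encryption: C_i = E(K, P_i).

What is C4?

C4: E(K, 0x4) = 0xD.

C4 = 0xD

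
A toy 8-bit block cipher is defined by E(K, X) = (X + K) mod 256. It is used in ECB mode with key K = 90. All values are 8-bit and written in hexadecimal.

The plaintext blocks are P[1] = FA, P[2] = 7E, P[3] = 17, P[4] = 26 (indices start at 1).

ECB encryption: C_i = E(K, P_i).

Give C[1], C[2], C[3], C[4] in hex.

C[1]: E(K, FA) = 8A.
C[2]: E(K, 7E) = 0E.
C[3]: E(K, 17) = A7.
C[4]: E(K, 26) = B6.

C[1] = 8A, C[2] = 0E, C[3] = A7, C[4] = B6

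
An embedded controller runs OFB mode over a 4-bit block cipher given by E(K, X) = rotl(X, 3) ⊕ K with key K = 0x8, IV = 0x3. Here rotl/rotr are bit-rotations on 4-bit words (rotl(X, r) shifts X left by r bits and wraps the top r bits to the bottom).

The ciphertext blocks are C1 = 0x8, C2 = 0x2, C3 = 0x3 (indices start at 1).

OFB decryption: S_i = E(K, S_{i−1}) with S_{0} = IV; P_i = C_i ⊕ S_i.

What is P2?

P2 = 0x2

P1: S = E(K, 0x3) = 0x1; 0x8 ⊕ 0x1 = 0x9.
P2: S = E(K, 0x1) = 0x0; 0x2 ⊕ 0x0 = 0x2.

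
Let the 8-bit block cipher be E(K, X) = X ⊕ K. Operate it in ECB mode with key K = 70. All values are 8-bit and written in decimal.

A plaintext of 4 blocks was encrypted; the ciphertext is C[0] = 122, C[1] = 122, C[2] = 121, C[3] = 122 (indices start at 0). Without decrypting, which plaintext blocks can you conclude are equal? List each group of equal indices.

P[0] = P[1] = P[3]

ECB encrypts each block independently with the same key, so equal ciphertext blocks imply equal plaintext blocks.
C[0] = C[1] = C[3] = 122, so P[0] = P[1] = P[3].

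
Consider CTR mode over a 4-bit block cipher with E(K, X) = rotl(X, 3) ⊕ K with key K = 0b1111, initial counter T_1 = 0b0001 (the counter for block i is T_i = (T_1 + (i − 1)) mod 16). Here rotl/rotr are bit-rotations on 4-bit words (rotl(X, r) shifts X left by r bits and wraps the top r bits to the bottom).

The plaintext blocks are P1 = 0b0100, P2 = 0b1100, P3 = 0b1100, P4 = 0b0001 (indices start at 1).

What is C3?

CTR encryption: S_i = E(K, T_i) where T_i is the counter for block i; C_i = P_i ⊕ S_i.
C1: T = 0b0001, S = E(K, T) = 0b0111; 0b0100 ⊕ 0b0111 = 0b0011.
C2: T = 0b0010, S = E(K, T) = 0b1110; 0b1100 ⊕ 0b1110 = 0b0010.
C3: T = 0b0011, S = E(K, T) = 0b0110; 0b1100 ⊕ 0b0110 = 0b1010.

C3 = 0b1010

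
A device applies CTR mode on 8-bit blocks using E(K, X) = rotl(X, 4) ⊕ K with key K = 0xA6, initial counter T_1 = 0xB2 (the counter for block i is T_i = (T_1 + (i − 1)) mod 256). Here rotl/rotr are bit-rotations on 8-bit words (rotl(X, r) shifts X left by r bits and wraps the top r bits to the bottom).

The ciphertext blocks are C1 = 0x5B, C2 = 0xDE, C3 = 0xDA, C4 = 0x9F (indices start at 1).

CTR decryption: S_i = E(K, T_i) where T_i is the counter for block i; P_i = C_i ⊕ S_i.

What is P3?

P3: T = 0xB4, S = E(K, T) = 0xED; 0xDA ⊕ 0xED = 0x37.

P3 = 0x37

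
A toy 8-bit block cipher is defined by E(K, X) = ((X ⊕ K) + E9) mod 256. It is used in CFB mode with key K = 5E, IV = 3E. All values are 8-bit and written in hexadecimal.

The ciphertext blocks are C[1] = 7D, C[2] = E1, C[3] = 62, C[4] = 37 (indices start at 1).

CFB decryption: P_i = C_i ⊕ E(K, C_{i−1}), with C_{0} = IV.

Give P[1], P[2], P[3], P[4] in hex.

P[1] = 34, P[2] = ED, P[3] = CA, P[4] = 12

P[1]: E(K, 3E) = 49; 7D ⊕ 49 = 34.
P[2]: E(K, 7D) = 0C; E1 ⊕ 0C = ED.
P[3]: E(K, E1) = A8; 62 ⊕ A8 = CA.
P[4]: E(K, 62) = 25; 37 ⊕ 25 = 12.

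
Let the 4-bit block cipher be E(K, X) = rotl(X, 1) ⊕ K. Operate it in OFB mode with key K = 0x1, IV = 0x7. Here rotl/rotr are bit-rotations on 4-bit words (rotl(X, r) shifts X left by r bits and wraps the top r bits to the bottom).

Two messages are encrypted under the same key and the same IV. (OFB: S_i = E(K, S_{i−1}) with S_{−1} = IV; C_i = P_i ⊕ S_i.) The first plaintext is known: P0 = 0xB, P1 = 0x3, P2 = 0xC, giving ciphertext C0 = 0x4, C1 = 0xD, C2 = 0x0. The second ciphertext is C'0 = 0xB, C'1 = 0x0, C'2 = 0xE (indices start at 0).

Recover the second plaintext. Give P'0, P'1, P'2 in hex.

In OFB with a reused IV, both messages share the same keystream S_i, so C_i ⊕ C'_i = P_i ⊕ P'_i and thus P'_i = P_i ⊕ C_i ⊕ C'_i.
P'0: 0xB ⊕ 0x4 ⊕ 0xB = 0x4.
P'1: 0x3 ⊕ 0xD ⊕ 0x0 = 0xE.
P'2: 0xC ⊕ 0x0 ⊕ 0xE = 0x2.

P'0 = 0x4, P'1 = 0xE, P'2 = 0x2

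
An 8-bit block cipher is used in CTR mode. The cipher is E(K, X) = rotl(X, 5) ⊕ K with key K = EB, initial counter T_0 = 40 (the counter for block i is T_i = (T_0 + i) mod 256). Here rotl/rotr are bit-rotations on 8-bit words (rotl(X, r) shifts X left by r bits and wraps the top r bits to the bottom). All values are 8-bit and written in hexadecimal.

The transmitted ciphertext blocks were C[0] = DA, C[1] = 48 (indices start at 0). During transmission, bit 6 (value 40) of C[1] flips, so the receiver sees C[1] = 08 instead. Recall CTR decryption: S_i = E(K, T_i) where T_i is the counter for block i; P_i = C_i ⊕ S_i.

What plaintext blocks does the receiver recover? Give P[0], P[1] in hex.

P[0] = 39, P[1] = CB

Only C[1] changed, to 08. In CTR, a change in C_i flips the same bit in P_i only; the keystream is unaffected. Decrypting the received ciphertext:
P[0]: T = 40, S = E(K, T) = E3; DA ⊕ E3 = 39.
P[1]: T = 41, S = E(K, T) = C3; 08 ⊕ C3 = CB.
Blocks that differ from the original plaintext: P[1].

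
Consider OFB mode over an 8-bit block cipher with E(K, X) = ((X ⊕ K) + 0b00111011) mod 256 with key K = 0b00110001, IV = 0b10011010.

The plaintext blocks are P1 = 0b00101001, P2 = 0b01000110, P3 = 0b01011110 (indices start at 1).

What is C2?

C2 = 0b01010100

OFB encryption: S_i = E(K, S_{i−1}) with S_{0} = IV; C_i = P_i ⊕ S_i.
C1: S = E(K, 0b10011010) = 0b11100110; 0b00101001 ⊕ 0b11100110 = 0b11001111.
C2: S = E(K, 0b11100110) = 0b00010010; 0b01000110 ⊕ 0b00010010 = 0b01010100.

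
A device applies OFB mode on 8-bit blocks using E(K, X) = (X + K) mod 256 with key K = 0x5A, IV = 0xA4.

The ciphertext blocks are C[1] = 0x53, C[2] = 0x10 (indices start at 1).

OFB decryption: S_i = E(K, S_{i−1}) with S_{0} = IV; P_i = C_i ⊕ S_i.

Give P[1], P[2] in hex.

P[1] = 0xAD, P[2] = 0x48

P[1]: S = E(K, 0xA4) = 0xFE; 0x53 ⊕ 0xFE = 0xAD.
P[2]: S = E(K, 0xFE) = 0x58; 0x10 ⊕ 0x58 = 0x48.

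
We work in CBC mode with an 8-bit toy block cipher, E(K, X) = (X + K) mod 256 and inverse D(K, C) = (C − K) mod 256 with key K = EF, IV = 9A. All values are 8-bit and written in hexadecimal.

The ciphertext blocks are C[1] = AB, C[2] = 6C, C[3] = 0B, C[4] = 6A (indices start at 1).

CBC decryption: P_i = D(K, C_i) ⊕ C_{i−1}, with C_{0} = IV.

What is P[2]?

P[2] = D6

P[2]: D(K, 6C) = 7D; 7D ⊕ AB = D6.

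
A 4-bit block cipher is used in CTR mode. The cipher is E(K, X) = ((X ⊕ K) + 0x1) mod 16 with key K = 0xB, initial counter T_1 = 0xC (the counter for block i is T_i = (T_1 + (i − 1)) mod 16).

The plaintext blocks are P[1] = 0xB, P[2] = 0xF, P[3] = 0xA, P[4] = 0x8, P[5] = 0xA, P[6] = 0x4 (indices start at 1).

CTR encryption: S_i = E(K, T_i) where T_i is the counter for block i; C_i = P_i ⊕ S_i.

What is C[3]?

C[3] = 0xC

C[1]: T = 0xC, S = E(K, T) = 0x8; 0xB ⊕ 0x8 = 0x3.
C[2]: T = 0xD, S = E(K, T) = 0x7; 0xF ⊕ 0x7 = 0x8.
C[3]: T = 0xE, S = E(K, T) = 0x6; 0xA ⊕ 0x6 = 0xC.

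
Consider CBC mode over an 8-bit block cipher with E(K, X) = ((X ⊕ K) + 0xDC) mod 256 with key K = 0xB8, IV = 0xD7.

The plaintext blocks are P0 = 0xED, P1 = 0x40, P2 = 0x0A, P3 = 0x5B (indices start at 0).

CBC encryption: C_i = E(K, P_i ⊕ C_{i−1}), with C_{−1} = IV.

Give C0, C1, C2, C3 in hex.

C0 = 0x5E, C1 = 0x82, C2 = 0x0C, C3 = 0xCB

C0: P0 ⊕ 0xD7 = 0x3A; E(K, 0x3A) = 0x5E.
C1: P1 ⊕ 0x5E = 0x1E; E(K, 0x1E) = 0x82.
C2: P2 ⊕ 0x82 = 0x88; E(K, 0x88) = 0x0C.
C3: P3 ⊕ 0x0C = 0x57; E(K, 0x57) = 0xCB.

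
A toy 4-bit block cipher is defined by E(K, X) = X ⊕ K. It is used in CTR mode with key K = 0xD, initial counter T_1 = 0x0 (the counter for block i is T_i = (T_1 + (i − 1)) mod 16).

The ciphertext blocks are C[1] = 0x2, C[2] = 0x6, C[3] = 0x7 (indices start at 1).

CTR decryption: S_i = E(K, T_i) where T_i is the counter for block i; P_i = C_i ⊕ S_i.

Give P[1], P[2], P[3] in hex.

P[1]: T = 0x0, S = E(K, T) = 0xD; 0x2 ⊕ 0xD = 0xF.
P[2]: T = 0x1, S = E(K, T) = 0xC; 0x6 ⊕ 0xC = 0xA.
P[3]: T = 0x2, S = E(K, T) = 0xF; 0x7 ⊕ 0xF = 0x8.

P[1] = 0xF, P[2] = 0xA, P[3] = 0x8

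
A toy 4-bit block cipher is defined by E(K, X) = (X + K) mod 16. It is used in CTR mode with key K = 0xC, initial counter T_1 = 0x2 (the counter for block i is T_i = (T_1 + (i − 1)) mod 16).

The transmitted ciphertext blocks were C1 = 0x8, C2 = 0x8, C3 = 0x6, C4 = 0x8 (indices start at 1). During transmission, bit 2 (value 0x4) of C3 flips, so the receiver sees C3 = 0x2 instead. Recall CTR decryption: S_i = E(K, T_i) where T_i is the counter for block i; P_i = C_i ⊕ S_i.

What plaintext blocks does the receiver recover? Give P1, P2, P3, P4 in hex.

P1 = 0x6, P2 = 0x7, P3 = 0x2, P4 = 0x9

Only C3 changed, to 0x2. In CTR, a change in C_i flips the same bit in P_i only; the keystream is unaffected. Decrypting the received ciphertext:
P1: T = 0x2, S = E(K, T) = 0xE; 0x8 ⊕ 0xE = 0x6.
P2: T = 0x3, S = E(K, T) = 0xF; 0x8 ⊕ 0xF = 0x7.
P3: T = 0x4, S = E(K, T) = 0x0; 0x2 ⊕ 0x0 = 0x2.
P4: T = 0x5, S = E(K, T) = 0x1; 0x8 ⊕ 0x1 = 0x9.
Blocks that differ from the original plaintext: P3.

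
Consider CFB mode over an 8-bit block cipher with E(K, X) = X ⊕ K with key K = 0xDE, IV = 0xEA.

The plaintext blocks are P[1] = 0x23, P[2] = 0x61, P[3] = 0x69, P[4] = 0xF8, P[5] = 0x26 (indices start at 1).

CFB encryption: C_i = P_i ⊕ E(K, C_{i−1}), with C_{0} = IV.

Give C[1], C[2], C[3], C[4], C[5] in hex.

C[1]: E(K, 0xEA) = 0x34; 0x23 ⊕ 0x34 = 0x17.
C[2]: E(K, 0x17) = 0xC9; 0x61 ⊕ 0xC9 = 0xA8.
C[3]: E(K, 0xA8) = 0x76; 0x69 ⊕ 0x76 = 0x1F.
C[4]: E(K, 0x1F) = 0xC1; 0xF8 ⊕ 0xC1 = 0x39.
C[5]: E(K, 0x39) = 0xE7; 0x26 ⊕ 0xE7 = 0xC1.

C[1] = 0x17, C[2] = 0xA8, C[3] = 0x1F, C[4] = 0x39, C[5] = 0xC1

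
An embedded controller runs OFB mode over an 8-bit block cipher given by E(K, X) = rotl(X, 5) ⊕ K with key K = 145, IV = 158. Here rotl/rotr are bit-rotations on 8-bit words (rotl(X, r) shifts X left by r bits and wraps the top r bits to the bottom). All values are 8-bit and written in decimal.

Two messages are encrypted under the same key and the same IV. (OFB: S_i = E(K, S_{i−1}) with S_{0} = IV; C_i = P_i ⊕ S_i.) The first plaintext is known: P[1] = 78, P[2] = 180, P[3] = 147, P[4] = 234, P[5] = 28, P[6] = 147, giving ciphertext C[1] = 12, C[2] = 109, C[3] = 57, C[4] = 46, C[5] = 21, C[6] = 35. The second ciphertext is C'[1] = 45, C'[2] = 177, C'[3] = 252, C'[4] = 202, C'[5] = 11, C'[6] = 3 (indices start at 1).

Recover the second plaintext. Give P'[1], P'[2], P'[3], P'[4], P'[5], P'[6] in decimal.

In OFB with a reused IV, both messages share the same keystream S_i, so C_i ⊕ C'_i = P_i ⊕ P'_i and thus P'_i = P_i ⊕ C_i ⊕ C'_i.
P'[1]: 78 ⊕ 12 ⊕ 45 = 111.
P'[2]: 180 ⊕ 109 ⊕ 177 = 104.
P'[3]: 147 ⊕ 57 ⊕ 252 = 86.
P'[4]: 234 ⊕ 46 ⊕ 202 = 14.
P'[5]: 28 ⊕ 21 ⊕ 11 = 2.
P'[6]: 147 ⊕ 35 ⊕ 3 = 179.

P'[1] = 111, P'[2] = 104, P'[3] = 86, P'[4] = 14, P'[5] = 2, P'[6] = 179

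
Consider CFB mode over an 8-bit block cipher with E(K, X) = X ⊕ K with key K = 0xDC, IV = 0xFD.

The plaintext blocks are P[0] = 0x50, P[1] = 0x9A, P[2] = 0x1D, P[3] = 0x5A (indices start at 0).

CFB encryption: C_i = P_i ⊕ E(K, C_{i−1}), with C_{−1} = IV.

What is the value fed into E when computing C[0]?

C[0]: E(K, 0xFD) = 0x21; 0x50 ⊕ 0x21 = 0x71.
So the input to E for block [0] is 0xFD.

0xFD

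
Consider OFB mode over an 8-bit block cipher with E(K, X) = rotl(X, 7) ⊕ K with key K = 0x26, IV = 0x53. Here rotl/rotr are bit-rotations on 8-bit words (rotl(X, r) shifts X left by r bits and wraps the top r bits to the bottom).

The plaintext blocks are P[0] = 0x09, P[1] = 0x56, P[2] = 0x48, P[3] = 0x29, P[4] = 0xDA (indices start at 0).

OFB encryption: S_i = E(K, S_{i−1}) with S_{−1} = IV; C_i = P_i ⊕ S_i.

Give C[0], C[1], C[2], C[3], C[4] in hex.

C[0]: S = E(K, 0x53) = 0x8F; 0x09 ⊕ 0x8F = 0x86.
C[1]: S = E(K, 0x8F) = 0xE1; 0x56 ⊕ 0xE1 = 0xB7.
C[2]: S = E(K, 0xE1) = 0xD6; 0x48 ⊕ 0xD6 = 0x9E.
C[3]: S = E(K, 0xD6) = 0x4D; 0x29 ⊕ 0x4D = 0x64.
C[4]: S = E(K, 0x4D) = 0x80; 0xDA ⊕ 0x80 = 0x5A.

C[0] = 0x86, C[1] = 0xB7, C[2] = 0x9E, C[3] = 0x64, C[4] = 0x5A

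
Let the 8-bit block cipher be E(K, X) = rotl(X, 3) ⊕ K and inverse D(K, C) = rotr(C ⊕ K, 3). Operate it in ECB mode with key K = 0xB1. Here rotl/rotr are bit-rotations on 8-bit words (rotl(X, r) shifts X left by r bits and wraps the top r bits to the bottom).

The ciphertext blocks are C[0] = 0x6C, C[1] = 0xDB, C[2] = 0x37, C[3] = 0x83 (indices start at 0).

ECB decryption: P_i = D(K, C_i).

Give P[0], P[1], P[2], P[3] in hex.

P[0] = 0xBB, P[1] = 0x4D, P[2] = 0xD0, P[3] = 0x46

P[0]: D(K, 0x6C) = 0xBB.
P[1]: D(K, 0xDB) = 0x4D.
P[2]: D(K, 0x37) = 0xD0.
P[3]: D(K, 0x83) = 0x46.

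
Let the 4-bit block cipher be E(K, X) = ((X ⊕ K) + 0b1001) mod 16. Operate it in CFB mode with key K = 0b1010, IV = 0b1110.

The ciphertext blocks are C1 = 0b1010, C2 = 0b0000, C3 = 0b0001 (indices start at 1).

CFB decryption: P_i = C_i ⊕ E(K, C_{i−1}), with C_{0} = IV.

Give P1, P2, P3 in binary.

P1 = 0b0111, P2 = 0b1001, P3 = 0b0010

P1: E(K, 0b1110) = 0b1101; 0b1010 ⊕ 0b1101 = 0b0111.
P2: E(K, 0b1010) = 0b1001; 0b0000 ⊕ 0b1001 = 0b1001.
P3: E(K, 0b0000) = 0b0011; 0b0001 ⊕ 0b0011 = 0b0010.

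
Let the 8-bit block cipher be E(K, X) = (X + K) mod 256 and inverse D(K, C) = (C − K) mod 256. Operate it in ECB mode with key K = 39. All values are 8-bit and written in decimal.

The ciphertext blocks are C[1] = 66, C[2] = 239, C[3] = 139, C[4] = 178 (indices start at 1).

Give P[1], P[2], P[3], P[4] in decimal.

P[1] = 27, P[2] = 200, P[3] = 100, P[4] = 139

ECB decryption: P_i = D(K, C_i).
P[1]: D(K, 66) = 27.
P[2]: D(K, 239) = 200.
P[3]: D(K, 139) = 100.
P[4]: D(K, 178) = 139.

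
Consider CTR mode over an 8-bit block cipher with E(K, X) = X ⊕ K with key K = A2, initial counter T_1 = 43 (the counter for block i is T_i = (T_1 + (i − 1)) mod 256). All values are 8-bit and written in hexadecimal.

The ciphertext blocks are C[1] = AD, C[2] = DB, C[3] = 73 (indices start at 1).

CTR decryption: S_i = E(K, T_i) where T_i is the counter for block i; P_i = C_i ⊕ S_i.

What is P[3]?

P[3] = 94

P[3]: T = 45, S = E(K, T) = E7; 73 ⊕ E7 = 94.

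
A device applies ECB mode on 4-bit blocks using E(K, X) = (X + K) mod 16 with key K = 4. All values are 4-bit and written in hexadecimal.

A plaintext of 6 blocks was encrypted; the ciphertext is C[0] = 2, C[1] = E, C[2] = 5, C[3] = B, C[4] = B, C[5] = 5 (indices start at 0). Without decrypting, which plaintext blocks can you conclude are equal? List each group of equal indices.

ECB encrypts each block independently with the same key, so equal ciphertext blocks imply equal plaintext blocks.
C[2] = C[5] = 5, so P[2] = P[5].
C[3] = C[4] = B, so P[3] = P[4].

P[2] = P[5]; P[3] = P[4]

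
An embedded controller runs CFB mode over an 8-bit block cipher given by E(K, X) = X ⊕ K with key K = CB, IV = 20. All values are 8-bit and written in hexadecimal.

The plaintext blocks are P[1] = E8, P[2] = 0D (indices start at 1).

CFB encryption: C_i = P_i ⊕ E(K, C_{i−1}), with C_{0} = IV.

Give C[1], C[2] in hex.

C[1] = 03, C[2] = C5

C[1]: E(K, 20) = EB; E8 ⊕ EB = 03.
C[2]: E(K, 03) = C8; 0D ⊕ C8 = C5.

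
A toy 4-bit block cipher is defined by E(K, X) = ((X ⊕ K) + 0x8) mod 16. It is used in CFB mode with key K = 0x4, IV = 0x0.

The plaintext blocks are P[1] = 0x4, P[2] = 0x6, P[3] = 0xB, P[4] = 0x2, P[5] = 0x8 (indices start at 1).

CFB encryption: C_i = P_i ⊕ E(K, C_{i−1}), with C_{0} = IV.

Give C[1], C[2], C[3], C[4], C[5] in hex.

C[1]: E(K, 0x0) = 0xC; 0x4 ⊕ 0xC = 0x8.
C[2]: E(K, 0x8) = 0x4; 0x6 ⊕ 0x4 = 0x2.
C[3]: E(K, 0x2) = 0xE; 0xB ⊕ 0xE = 0x5.
C[4]: E(K, 0x5) = 0x9; 0x2 ⊕ 0x9 = 0xB.
C[5]: E(K, 0xB) = 0x7; 0x8 ⊕ 0x7 = 0xF.

C[1] = 0x8, C[2] = 0x2, C[3] = 0x5, C[4] = 0xB, C[5] = 0xF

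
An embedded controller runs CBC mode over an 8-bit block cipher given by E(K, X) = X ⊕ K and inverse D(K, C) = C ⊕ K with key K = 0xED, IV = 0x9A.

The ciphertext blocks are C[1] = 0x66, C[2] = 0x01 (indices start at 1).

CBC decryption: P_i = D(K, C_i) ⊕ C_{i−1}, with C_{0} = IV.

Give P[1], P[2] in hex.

P[1] = 0x11, P[2] = 0x8A

P[1]: D(K, 0x66) = 0x8B; 0x8B ⊕ 0x9A = 0x11.
P[2]: D(K, 0x01) = 0xEC; 0xEC ⊕ 0x66 = 0x8A.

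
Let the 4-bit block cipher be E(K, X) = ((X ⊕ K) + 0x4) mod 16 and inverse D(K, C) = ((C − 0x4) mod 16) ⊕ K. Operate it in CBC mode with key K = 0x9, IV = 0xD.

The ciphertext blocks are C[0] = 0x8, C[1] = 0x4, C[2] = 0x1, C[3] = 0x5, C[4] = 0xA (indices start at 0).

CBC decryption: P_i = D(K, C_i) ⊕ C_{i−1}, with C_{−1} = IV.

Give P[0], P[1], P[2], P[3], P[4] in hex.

P[0]: D(K, 0x8) = 0xD; 0xD ⊕ 0xD = 0x0.
P[1]: D(K, 0x4) = 0x9; 0x9 ⊕ 0x8 = 0x1.
P[2]: D(K, 0x1) = 0x4; 0x4 ⊕ 0x4 = 0x0.
P[3]: D(K, 0x5) = 0x8; 0x8 ⊕ 0x1 = 0x9.
P[4]: D(K, 0xA) = 0xF; 0xF ⊕ 0x5 = 0xA.

P[0] = 0x0, P[1] = 0x1, P[2] = 0x0, P[3] = 0x9, P[4] = 0xA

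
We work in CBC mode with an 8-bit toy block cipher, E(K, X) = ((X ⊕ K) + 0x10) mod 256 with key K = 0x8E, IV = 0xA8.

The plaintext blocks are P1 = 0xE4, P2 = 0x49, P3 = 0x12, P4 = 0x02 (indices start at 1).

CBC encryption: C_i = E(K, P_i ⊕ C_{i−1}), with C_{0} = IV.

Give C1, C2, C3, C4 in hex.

C1: P1 ⊕ 0xA8 = 0x4C; E(K, 0x4C) = 0xD2.
C2: P2 ⊕ 0xD2 = 0x9B; E(K, 0x9B) = 0x25.
C3: P3 ⊕ 0x25 = 0x37; E(K, 0x37) = 0xC9.
C4: P4 ⊕ 0xC9 = 0xCB; E(K, 0xCB) = 0x55.

C1 = 0xD2, C2 = 0x25, C3 = 0xC9, C4 = 0x55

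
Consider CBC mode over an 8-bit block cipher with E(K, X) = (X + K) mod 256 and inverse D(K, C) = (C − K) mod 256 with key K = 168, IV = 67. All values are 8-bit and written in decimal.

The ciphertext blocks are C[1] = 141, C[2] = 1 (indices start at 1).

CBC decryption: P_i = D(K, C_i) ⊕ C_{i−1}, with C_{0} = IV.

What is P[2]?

P[2]: D(K, 1) = 89; 89 ⊕ 141 = 212.

P[2] = 212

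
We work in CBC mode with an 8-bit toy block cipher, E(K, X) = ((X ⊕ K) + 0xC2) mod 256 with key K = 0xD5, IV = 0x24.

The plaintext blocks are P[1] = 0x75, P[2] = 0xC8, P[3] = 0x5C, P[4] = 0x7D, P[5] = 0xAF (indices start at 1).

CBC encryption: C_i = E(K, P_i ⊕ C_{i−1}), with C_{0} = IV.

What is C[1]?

C[1]: P[1] ⊕ 0x24 = 0x51; E(K, 0x51) = 0x46.

C[1] = 0x46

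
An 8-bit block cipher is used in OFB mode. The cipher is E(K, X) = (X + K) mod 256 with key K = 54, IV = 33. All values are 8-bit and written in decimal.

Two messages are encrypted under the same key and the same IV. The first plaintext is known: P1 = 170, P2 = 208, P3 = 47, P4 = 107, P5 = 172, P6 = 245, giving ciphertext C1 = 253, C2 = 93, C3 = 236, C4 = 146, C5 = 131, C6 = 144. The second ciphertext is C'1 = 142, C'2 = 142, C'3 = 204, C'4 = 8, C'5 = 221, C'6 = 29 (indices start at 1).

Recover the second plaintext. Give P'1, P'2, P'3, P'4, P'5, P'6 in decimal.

In OFB with a reused IV, both messages share the same keystream S_i, so C_i ⊕ C'_i = P_i ⊕ P'_i and thus P'_i = P_i ⊕ C_i ⊕ C'_i.
P'1: 170 ⊕ 253 ⊕ 142 = 217.
P'2: 208 ⊕ 93 ⊕ 142 = 3.
P'3: 47 ⊕ 236 ⊕ 204 = 15.
P'4: 107 ⊕ 146 ⊕ 8 = 241.
P'5: 172 ⊕ 131 ⊕ 221 = 242.
P'6: 245 ⊕ 144 ⊕ 29 = 120.

P'1 = 217, P'2 = 3, P'3 = 15, P'4 = 241, P'5 = 242, P'6 = 120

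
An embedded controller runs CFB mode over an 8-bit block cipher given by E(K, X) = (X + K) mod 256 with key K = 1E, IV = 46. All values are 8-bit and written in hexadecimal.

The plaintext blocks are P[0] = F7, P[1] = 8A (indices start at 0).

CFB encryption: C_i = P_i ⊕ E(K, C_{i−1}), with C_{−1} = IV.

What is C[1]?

C[0]: E(K, 46) = 64; F7 ⊕ 64 = 93.
C[1]: E(K, 93) = B1; 8A ⊕ B1 = 3B.

C[1] = 3B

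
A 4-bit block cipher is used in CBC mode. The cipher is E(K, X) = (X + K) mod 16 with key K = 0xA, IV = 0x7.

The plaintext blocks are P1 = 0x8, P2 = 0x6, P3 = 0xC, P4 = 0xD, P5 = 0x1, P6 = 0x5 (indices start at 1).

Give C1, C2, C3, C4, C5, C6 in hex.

CBC encryption: C_i = E(K, P_i ⊕ C_{i−1}), with C_{0} = IV.
C1: P1 ⊕ 0x7 = 0xF; E(K, 0xF) = 0x9.
C2: P2 ⊕ 0x9 = 0xF; E(K, 0xF) = 0x9.
C3: P3 ⊕ 0x9 = 0x5; E(K, 0x5) = 0xF.
C4: P4 ⊕ 0xF = 0x2; E(K, 0x2) = 0xC.
C5: P5 ⊕ 0xC = 0xD; E(K, 0xD) = 0x7.
C6: P6 ⊕ 0x7 = 0x2; E(K, 0x2) = 0xC.

C1 = 0x9, C2 = 0x9, C3 = 0xF, C4 = 0xC, C5 = 0x7, C6 = 0xC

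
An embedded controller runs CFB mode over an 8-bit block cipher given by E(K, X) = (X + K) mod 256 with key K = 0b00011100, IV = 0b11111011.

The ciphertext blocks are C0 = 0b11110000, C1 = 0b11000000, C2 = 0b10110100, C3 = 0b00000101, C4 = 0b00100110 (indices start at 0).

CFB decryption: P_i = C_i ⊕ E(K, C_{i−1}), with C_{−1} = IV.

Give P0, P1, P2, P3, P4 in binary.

P0: E(K, 0b11111011) = 0b00010111; 0b11110000 ⊕ 0b00010111 = 0b11100111.
P1: E(K, 0b11110000) = 0b00001100; 0b11000000 ⊕ 0b00001100 = 0b11001100.
P2: E(K, 0b11000000) = 0b11011100; 0b10110100 ⊕ 0b11011100 = 0b01101000.
P3: E(K, 0b10110100) = 0b11010000; 0b00000101 ⊕ 0b11010000 = 0b11010101.
P4: E(K, 0b00000101) = 0b00100001; 0b00100110 ⊕ 0b00100001 = 0b00000111.

P0 = 0b11100111, P1 = 0b11001100, P2 = 0b01101000, P3 = 0b11010101, P4 = 0b00000111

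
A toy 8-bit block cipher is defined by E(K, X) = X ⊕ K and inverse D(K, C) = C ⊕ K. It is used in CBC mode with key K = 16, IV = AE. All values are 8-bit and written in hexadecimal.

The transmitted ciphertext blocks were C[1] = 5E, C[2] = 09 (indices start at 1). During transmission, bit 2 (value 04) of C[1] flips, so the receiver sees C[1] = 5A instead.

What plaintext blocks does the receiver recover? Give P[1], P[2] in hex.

CBC decryption: P_i = D(K, C_i) ⊕ C_{i−1}, with C_{0} = IV.
Only C[1] changed, to 5A. In CBC, a change in C_i garbles P_i and flips the same bit in P_{i+1}. Decrypting the received ciphertext:
P[1]: D(K, 5A) = 4C; 4C ⊕ AE = E2.
P[2]: D(K, 09) = 1F; 1F ⊕ 5A = 45.
Blocks that differ from the original plaintext: P[1], P[2].

P[1] = E2, P[2] = 45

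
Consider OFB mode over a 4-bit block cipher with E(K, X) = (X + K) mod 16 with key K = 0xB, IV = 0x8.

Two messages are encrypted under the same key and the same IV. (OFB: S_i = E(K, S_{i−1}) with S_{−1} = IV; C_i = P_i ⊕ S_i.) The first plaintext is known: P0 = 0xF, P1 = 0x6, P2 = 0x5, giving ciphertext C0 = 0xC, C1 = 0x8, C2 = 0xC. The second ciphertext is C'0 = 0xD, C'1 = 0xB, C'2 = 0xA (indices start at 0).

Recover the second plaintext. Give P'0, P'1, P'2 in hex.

P'0 = 0xE, P'1 = 0x5, P'2 = 0x3

In OFB with a reused IV, both messages share the same keystream S_i, so C_i ⊕ C'_i = P_i ⊕ P'_i and thus P'_i = P_i ⊕ C_i ⊕ C'_i.
P'0: 0xF ⊕ 0xC ⊕ 0xD = 0xE.
P'1: 0x6 ⊕ 0x8 ⊕ 0xB = 0x5.
P'2: 0x5 ⊕ 0xC ⊕ 0xA = 0x3.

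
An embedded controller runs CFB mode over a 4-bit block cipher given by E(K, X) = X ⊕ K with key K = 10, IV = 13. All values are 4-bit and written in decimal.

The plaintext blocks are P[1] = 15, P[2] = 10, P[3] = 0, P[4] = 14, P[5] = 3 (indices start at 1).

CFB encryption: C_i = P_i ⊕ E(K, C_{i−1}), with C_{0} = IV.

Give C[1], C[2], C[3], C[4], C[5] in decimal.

C[1]: E(K, 13) = 7; 15 ⊕ 7 = 8.
C[2]: E(K, 8) = 2; 10 ⊕ 2 = 8.
C[3]: E(K, 8) = 2; 0 ⊕ 2 = 2.
C[4]: E(K, 2) = 8; 14 ⊕ 8 = 6.
C[5]: E(K, 6) = 12; 3 ⊕ 12 = 15.

C[1] = 8, C[2] = 8, C[3] = 2, C[4] = 6, C[5] = 15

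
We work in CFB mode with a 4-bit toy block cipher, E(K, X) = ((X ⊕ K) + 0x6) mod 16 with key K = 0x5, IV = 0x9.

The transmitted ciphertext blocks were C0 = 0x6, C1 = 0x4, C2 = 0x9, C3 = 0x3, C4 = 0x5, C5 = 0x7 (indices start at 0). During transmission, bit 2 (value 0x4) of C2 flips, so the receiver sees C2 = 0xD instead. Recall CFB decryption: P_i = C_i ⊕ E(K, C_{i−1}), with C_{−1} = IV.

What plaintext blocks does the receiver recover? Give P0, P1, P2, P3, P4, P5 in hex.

Only C2 changed, to 0xD. In CFB, a change in C_i flips the same bit in P_i and garbles P_{i+1}. Decrypting the received ciphertext:
P0: E(K, 0x9) = 0x2; 0x6 ⊕ 0x2 = 0x4.
P1: E(K, 0x6) = 0x9; 0x4 ⊕ 0x9 = 0xD.
P2: E(K, 0x4) = 0x7; 0xD ⊕ 0x7 = 0xA.
P3: E(K, 0xD) = 0xE; 0x3 ⊕ 0xE = 0xD.
P4: E(K, 0x3) = 0xC; 0x5 ⊕ 0xC = 0x9.
P5: E(K, 0x5) = 0x6; 0x7 ⊕ 0x6 = 0x1.
Blocks that differ from the original plaintext: P2, P3.

P0 = 0x4, P1 = 0xD, P2 = 0xA, P3 = 0xD, P4 = 0x9, P5 = 0x1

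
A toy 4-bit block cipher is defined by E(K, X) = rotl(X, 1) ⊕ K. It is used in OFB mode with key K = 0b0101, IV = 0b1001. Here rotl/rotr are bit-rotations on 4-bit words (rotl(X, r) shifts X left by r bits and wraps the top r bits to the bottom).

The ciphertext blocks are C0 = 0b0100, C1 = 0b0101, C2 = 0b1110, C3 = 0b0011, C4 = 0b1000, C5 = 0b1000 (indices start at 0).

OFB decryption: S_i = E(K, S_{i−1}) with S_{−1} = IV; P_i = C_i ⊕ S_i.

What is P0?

P0 = 0b0010

P0: S = E(K, 0b1001) = 0b0110; 0b0100 ⊕ 0b0110 = 0b0010.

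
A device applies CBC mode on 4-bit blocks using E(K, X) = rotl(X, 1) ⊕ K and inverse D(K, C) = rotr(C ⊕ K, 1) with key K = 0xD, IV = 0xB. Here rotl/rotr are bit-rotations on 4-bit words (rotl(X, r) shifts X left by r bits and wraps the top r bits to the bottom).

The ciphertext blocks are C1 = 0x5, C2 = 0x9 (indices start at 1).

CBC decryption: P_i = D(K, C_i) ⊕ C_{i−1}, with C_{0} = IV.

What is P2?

P2: D(K, 0x9) = 0x2; 0x2 ⊕ 0x5 = 0x7.

P2 = 0x7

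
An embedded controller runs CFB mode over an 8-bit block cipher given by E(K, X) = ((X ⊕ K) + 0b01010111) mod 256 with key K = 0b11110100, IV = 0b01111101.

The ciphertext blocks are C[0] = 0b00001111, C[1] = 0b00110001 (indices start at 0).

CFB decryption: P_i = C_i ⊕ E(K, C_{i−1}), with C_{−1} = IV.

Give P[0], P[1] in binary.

P[0]: E(K, 0b01111101) = 0b11100000; 0b00001111 ⊕ 0b11100000 = 0b11101111.
P[1]: E(K, 0b00001111) = 0b01010010; 0b00110001 ⊕ 0b01010010 = 0b01100011.

P[0] = 0b11101111, P[1] = 0b01100011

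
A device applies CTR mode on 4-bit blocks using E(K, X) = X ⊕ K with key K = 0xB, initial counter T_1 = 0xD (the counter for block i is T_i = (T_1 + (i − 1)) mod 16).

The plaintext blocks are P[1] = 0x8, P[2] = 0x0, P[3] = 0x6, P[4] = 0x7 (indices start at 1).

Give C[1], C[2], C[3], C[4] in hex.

CTR encryption: S_i = E(K, T_i) where T_i is the counter for block i; C_i = P_i ⊕ S_i.
C[1]: T = 0xD, S = E(K, T) = 0x6; 0x8 ⊕ 0x6 = 0xE.
C[2]: T = 0xE, S = E(K, T) = 0x5; 0x0 ⊕ 0x5 = 0x5.
C[3]: T = 0xF, S = E(K, T) = 0x4; 0x6 ⊕ 0x4 = 0x2.
C[4]: T = 0x0, S = E(K, T) = 0xB; 0x7 ⊕ 0xB = 0xC.

C[1] = 0xE, C[2] = 0x5, C[3] = 0x2, C[4] = 0xC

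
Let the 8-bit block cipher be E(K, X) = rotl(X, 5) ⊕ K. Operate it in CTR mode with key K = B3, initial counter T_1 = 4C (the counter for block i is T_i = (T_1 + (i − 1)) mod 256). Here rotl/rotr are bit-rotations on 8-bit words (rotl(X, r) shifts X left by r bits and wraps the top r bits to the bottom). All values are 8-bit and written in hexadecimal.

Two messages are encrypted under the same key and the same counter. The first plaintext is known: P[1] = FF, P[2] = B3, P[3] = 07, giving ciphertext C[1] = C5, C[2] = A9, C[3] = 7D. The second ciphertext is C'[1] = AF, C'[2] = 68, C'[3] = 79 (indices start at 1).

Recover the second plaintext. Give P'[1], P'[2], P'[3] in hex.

P'[1] = 95, P'[2] = 72, P'[3] = 03

In CTR with a reused counter, both messages share the same keystream S_i, so C_i ⊕ C'_i = P_i ⊕ P'_i and thus P'_i = P_i ⊕ C_i ⊕ C'_i.
P'[1]: FF ⊕ C5 ⊕ AF = 95.
P'[2]: B3 ⊕ A9 ⊕ 68 = 72.
P'[3]: 07 ⊕ 7D ⊕ 79 = 03.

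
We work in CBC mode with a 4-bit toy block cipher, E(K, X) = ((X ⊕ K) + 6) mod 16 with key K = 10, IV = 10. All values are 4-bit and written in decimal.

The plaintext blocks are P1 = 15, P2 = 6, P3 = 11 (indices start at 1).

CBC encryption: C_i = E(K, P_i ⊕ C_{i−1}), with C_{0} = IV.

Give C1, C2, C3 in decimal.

C1: P1 ⊕ 10 = 5; E(K, 5) = 5.
C2: P2 ⊕ 5 = 3; E(K, 3) = 15.
C3: P3 ⊕ 15 = 4; E(K, 4) = 4.

C1 = 5, C2 = 15, C3 = 4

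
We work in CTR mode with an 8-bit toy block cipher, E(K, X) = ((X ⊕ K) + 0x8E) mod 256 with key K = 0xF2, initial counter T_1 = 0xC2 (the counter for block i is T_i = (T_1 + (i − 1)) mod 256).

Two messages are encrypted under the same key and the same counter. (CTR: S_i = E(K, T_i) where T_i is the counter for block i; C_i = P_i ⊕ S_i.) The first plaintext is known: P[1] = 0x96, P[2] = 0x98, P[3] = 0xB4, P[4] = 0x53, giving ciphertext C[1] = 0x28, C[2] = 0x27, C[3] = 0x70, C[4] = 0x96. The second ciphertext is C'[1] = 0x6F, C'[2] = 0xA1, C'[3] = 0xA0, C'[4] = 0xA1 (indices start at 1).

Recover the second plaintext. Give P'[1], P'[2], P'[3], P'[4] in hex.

In CTR with a reused counter, both messages share the same keystream S_i, so C_i ⊕ C'_i = P_i ⊕ P'_i and thus P'_i = P_i ⊕ C_i ⊕ C'_i.
P'[1]: 0x96 ⊕ 0x28 ⊕ 0x6F = 0xD1.
P'[2]: 0x98 ⊕ 0x27 ⊕ 0xA1 = 0x1E.
P'[3]: 0xB4 ⊕ 0x70 ⊕ 0xA0 = 0x64.
P'[4]: 0x53 ⊕ 0x96 ⊕ 0xA1 = 0x64.

P'[1] = 0xD1, P'[2] = 0x1E, P'[3] = 0x64, P'[4] = 0x64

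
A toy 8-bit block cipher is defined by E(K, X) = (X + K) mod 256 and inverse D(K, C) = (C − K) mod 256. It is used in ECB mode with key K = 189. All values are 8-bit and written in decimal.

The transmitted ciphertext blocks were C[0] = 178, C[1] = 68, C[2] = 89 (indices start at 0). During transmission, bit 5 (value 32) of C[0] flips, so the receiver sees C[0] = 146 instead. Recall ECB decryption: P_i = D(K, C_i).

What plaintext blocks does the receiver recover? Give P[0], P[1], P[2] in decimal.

Only C[0] changed, to 146. In ECB, a change in C_i affects only P_i. Decrypting the received ciphertext:
P[0]: D(K, 146) = 213.
P[1]: D(K, 68) = 135.
P[2]: D(K, 89) = 156.
Blocks that differ from the original plaintext: P[0].

P[0] = 213, P[1] = 135, P[2] = 156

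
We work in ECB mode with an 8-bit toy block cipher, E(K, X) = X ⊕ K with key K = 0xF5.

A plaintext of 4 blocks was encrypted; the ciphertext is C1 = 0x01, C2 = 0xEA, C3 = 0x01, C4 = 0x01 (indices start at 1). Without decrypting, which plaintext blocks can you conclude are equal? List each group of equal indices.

P1 = P3 = P4

ECB encrypts each block independently with the same key, so equal ciphertext blocks imply equal plaintext blocks.
C1 = C3 = C4 = 0x01, so P1 = P3 = P4.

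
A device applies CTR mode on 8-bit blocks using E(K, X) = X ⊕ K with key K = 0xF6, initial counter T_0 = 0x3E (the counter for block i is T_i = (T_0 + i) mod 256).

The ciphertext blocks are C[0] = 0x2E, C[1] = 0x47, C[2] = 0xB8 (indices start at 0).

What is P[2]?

CTR decryption: S_i = E(K, T_i) where T_i is the counter for block i; P_i = C_i ⊕ S_i.
P[2]: T = 0x40, S = E(K, T) = 0xB6; 0xB8 ⊕ 0xB6 = 0x0E.

P[2] = 0x0E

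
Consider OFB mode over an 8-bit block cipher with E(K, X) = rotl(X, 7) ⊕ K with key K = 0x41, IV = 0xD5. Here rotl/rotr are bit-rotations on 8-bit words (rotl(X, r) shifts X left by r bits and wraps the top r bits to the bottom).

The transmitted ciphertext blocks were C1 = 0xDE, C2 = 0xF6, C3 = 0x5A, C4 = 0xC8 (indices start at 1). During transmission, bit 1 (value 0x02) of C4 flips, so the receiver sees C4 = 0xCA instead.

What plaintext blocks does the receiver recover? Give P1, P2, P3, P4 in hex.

P1 = 0x75, P2 = 0x62, P3 = 0x51, P4 = 0x0E

OFB decryption: S_i = E(K, S_{i−1}) with S_{0} = IV; P_i = C_i ⊕ S_i.
Only C4 changed, to 0xCA. In OFB, a change in C_i flips the same bit in P_i only; the keystream is unaffected. Decrypting the received ciphertext:
P1: S = E(K, 0xD5) = 0xAB; 0xDE ⊕ 0xAB = 0x75.
P2: S = E(K, 0xAB) = 0x94; 0xF6 ⊕ 0x94 = 0x62.
P3: S = E(K, 0x94) = 0x0B; 0x5A ⊕ 0x0B = 0x51.
P4: S = E(K, 0x0B) = 0xC4; 0xCA ⊕ 0xC4 = 0x0E.
Blocks that differ from the original plaintext: P4.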